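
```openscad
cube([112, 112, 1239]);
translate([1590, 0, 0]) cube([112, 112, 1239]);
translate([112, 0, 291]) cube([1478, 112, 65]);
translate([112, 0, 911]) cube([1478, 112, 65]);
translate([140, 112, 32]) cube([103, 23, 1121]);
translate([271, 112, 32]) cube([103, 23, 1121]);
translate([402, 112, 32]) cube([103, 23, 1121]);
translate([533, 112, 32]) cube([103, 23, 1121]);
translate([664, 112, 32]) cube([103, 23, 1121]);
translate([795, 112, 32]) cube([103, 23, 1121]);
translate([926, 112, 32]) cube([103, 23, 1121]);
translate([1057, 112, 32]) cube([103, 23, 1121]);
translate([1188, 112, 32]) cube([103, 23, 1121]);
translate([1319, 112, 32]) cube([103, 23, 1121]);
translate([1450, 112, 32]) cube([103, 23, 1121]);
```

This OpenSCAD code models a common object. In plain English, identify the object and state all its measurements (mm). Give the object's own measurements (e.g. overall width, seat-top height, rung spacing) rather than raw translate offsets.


A fence section. Two 112×112 mm posts, 1239 mm tall, stand on the floor with a clear span of 1478 mm between their inner faces. Two horizontal rails of 112×65 mm section span the gap between the posts with their undersides at z = 291 mm and z = 911 mm, flush with the posts' −y face. 11 pickets, each 103 mm wide, 23 mm thick and 1121 mm tall, are fixed to the +y face of the rails with their bottoms at z = 32 mm, spaced across the span with a 28 mm gap after the −x post and between neighbouring pickets, with 37 mm left before the +x post.


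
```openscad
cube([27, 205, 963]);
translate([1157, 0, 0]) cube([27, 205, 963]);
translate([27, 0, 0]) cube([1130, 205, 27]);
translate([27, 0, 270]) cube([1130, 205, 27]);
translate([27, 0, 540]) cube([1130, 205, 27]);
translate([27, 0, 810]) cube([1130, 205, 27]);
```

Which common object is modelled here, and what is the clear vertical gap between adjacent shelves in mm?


A bookshelf. The clear shelf gap is 243 mm.

Two tall side panels with 4 horizontal boards between them — a bookshelf. The first two shelf undersides are at z = 0 and z = 270; with shelf thickness 27, the clear gap is 270 − 0 − 27 = 243 mm.


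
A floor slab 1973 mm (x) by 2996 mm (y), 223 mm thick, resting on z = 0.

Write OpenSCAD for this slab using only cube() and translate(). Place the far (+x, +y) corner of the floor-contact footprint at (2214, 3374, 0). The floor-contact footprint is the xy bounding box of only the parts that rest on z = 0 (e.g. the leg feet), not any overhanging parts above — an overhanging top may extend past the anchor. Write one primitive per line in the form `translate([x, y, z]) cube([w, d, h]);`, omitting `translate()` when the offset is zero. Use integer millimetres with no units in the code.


translate([241, 378, 0]) cube([1973, 2996, 223]);


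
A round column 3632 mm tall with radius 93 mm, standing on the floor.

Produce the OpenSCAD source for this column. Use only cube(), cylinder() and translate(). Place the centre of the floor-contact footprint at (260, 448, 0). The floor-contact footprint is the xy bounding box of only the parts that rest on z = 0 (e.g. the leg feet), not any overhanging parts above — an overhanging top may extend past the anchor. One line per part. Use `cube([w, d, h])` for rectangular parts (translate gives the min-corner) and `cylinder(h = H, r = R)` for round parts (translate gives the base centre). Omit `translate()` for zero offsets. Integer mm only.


translate([260, 448, 0]) cylinder(h = 3632, r = 93);


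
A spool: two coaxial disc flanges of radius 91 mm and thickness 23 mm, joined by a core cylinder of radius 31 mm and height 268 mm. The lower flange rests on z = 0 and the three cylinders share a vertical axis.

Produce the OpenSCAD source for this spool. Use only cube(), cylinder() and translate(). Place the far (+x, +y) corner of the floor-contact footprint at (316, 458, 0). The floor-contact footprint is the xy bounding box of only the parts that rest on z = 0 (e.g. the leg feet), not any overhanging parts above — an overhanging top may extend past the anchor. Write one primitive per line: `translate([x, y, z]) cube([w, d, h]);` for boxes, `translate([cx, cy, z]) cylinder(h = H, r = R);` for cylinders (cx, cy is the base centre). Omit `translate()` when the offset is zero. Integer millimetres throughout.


translate([225, 367, 0]) cylinder(h = 23, r = 91);
translate([225, 367, 23]) cylinder(h = 268, r = 31);
translate([225, 367, 291]) cylinder(h = 23, r = 91);


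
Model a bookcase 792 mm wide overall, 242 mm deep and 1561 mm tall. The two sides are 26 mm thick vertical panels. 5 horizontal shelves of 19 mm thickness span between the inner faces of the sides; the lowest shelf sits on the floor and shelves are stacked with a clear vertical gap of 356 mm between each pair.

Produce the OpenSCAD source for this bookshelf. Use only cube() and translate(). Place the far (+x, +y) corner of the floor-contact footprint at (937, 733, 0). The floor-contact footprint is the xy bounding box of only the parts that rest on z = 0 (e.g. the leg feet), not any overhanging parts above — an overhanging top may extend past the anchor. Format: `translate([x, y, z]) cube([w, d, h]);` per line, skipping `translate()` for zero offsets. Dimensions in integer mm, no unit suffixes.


translate([145, 491, 0]) cube([26, 242, 1561]);
translate([911, 491, 0]) cube([26, 242, 1561]);
translate([171, 491, 0]) cube([740, 242, 19]);
translate([171, 491, 375]) cube([740, 242, 19]);
translate([171, 491, 750]) cube([740, 242, 19]);
translate([171, 491, 1125]) cube([740, 242, 19]);
translate([171, 491, 1500]) cube([740, 242, 19]);


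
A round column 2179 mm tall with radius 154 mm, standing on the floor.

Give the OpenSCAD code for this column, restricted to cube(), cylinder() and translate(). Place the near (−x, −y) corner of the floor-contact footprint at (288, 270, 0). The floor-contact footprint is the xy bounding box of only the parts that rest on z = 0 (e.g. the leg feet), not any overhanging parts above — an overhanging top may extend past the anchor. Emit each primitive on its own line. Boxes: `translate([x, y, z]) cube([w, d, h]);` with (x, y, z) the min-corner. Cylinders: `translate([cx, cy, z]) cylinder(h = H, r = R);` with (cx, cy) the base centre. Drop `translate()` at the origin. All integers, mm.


translate([442, 424, 0]) cylinder(h = 2179, r = 154);


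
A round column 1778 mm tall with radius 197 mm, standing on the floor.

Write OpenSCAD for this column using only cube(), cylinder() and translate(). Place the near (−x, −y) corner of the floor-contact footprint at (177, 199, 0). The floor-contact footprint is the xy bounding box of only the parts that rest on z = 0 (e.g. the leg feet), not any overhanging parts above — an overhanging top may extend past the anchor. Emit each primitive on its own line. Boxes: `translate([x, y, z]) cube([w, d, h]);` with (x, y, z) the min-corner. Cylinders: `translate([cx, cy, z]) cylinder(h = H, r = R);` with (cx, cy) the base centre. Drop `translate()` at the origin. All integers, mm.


translate([374, 396, 0]) cylinder(h = 1778, r = 197);


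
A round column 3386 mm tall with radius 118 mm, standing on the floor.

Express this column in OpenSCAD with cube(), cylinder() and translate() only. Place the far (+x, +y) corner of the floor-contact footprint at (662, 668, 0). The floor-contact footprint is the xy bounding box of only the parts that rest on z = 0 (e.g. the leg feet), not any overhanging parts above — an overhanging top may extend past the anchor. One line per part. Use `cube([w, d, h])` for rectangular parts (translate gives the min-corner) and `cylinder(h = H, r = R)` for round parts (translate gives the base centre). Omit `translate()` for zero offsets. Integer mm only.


translate([544, 550, 0]) cylinder(h = 3386, r = 118);


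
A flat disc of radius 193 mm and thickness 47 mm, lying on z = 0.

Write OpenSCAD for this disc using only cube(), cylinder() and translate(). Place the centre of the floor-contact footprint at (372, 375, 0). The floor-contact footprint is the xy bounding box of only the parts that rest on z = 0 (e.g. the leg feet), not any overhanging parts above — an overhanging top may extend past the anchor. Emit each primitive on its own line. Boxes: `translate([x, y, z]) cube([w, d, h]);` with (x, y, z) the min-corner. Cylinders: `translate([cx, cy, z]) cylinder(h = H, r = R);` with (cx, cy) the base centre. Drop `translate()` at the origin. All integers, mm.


translate([372, 375, 0]) cylinder(h = 47, r = 193);


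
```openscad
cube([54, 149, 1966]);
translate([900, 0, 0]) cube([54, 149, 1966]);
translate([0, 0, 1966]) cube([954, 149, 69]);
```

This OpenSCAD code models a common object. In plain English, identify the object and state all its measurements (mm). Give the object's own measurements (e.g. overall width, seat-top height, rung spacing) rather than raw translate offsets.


A door frame. The clear opening is 846 mm wide and 1966 mm high. Two 54 mm wide jambs, 149 mm deep, stand either side of the opening from the floor to the top of the opening. A 69 mm thick head sits across the top of both jambs, spanning the full outside width of the frame.


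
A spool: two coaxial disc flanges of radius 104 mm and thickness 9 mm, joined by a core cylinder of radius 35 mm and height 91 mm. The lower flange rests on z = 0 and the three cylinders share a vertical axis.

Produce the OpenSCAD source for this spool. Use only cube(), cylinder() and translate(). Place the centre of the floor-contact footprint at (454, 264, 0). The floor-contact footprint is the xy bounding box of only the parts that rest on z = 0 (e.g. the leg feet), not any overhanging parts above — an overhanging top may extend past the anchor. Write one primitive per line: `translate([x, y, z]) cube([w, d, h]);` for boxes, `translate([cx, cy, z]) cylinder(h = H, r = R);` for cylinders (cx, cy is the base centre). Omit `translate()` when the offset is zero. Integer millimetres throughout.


translate([454, 264, 0]) cylinder(h = 9, r = 104);
translate([454, 264, 9]) cylinder(h = 91, r = 35);
translate([454, 264, 100]) cylinder(h = 9, r = 104);


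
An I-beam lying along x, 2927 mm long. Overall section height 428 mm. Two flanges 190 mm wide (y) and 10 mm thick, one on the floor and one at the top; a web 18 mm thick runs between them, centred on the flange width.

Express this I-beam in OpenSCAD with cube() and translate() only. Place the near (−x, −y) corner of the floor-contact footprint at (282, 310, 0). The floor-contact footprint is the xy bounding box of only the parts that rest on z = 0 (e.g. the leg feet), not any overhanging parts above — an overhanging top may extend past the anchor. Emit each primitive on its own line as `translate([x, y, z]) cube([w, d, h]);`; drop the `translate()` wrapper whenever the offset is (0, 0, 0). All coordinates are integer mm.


translate([282, 310, 0]) cube([2927, 190, 10]);
translate([282, 396, 10]) cube([2927, 18, 408]);
translate([282, 310, 418]) cube([2927, 190, 10]);


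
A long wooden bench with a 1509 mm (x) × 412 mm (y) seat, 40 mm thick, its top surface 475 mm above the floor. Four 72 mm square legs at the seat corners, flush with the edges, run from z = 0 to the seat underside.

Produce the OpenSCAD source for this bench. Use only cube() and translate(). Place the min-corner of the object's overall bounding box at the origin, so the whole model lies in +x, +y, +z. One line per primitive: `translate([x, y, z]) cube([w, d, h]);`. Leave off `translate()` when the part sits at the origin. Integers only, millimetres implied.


translate([0, 0, 435]) cube([1509, 412, 40]);
cube([72, 72, 435]);
translate([0, 340, 0]) cube([72, 72, 435]);
translate([1437, 0, 0]) cube([72, 72, 435]);
translate([1437, 340, 0]) cube([72, 72, 435]);


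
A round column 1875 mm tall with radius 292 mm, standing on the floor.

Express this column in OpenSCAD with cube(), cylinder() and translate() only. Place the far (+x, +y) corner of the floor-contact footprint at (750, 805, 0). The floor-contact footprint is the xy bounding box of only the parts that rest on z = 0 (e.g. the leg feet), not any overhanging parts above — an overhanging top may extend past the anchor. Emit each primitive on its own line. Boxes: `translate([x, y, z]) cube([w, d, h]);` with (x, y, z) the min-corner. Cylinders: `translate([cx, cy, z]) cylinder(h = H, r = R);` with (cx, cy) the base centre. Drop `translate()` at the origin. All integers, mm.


translate([458, 513, 0]) cylinder(h = 1875, r = 292);


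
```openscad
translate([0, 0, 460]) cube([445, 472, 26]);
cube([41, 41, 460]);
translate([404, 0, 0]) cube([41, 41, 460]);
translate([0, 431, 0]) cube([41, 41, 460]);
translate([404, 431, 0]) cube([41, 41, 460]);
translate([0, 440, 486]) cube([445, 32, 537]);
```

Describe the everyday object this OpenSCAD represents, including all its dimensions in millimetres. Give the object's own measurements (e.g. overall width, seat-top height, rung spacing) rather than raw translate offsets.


A chair. The seat is a 445×472×26 mm slab with its top at z = 486 mm, on four 41×41 mm corner legs (flush with the seat edges, standing on z = 0). A flat backrest 32 mm thick, 537 mm tall, spans the full seat width and rises from the seat top along its +y edge, rear face flush with the rear of the seat.


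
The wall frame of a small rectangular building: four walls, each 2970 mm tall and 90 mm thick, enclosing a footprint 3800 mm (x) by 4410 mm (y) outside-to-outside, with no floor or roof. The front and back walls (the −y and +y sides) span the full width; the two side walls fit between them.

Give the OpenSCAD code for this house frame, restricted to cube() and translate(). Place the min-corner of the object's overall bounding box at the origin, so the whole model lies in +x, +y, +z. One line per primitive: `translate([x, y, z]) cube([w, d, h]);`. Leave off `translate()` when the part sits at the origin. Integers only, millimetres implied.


cube([3800, 90, 2970]);
translate([0, 4320, 0]) cube([3800, 90, 2970]);
translate([0, 90, 0]) cube([90, 4230, 2970]);
translate([3710, 90, 0]) cube([90, 4230, 2970]);


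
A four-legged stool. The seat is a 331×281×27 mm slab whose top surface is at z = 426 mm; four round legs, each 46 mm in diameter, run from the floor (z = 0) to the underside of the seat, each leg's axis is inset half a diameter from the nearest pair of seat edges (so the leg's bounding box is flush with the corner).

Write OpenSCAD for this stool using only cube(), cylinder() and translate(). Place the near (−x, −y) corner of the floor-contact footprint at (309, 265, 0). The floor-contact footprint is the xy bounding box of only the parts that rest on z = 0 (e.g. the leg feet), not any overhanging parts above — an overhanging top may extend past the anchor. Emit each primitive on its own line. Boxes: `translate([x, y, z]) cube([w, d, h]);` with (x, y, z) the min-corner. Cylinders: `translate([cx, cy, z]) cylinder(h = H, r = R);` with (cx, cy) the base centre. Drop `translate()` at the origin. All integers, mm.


translate([309, 265, 399]) cube([331, 281, 27]);
translate([332, 288, 0]) cylinder(h = 399, r = 23);
translate([617, 288, 0]) cylinder(h = 399, r = 23);
translate([332, 523, 0]) cylinder(h = 399, r = 23);
translate([617, 523, 0]) cylinder(h = 399, r = 23);


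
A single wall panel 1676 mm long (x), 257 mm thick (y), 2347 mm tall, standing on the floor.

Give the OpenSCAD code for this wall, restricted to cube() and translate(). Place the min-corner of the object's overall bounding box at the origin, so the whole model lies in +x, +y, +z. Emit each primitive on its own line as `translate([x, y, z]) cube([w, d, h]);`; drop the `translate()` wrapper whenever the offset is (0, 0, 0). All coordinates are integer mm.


cube([1676, 257, 2347]);


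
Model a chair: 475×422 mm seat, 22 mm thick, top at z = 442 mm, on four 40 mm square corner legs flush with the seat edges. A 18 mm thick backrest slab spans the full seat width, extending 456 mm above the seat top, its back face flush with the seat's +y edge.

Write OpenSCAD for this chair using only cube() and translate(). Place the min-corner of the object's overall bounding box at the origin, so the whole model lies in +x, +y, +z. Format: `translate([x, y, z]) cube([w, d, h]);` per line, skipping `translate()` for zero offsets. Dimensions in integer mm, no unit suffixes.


translate([0, 0, 420]) cube([475, 422, 22]);
cube([40, 40, 420]);
translate([435, 0, 0]) cube([40, 40, 420]);
translate([0, 382, 0]) cube([40, 40, 420]);
translate([435, 382, 0]) cube([40, 40, 420]);
translate([0, 404, 442]) cube([475, 18, 456]);


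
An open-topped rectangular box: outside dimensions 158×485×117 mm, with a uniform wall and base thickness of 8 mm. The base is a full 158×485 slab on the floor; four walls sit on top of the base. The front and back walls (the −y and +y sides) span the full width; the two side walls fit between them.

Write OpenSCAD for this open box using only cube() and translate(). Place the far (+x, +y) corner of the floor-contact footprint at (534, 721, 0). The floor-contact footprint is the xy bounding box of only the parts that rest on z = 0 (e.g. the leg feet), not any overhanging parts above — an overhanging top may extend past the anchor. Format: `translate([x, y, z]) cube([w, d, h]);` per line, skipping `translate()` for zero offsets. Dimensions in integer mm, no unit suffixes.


translate([376, 236, 0]) cube([158, 485, 8]);
translate([376, 236, 8]) cube([158, 8, 109]);
translate([376, 713, 8]) cube([158, 8, 109]);
translate([376, 244, 8]) cube([8, 469, 109]);
translate([526, 244, 8]) cube([8, 469, 109]);


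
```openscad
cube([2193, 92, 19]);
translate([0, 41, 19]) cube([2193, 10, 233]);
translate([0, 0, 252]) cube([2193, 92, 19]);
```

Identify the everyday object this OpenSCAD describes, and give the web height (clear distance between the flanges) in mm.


An I-beam. The web height is 233 mm.

Two wide flanges with a thin centred web — an I-beam. Overall 271 mm minus two 19 mm flanges gives a web of 271 − 2·19 = 233 mm.


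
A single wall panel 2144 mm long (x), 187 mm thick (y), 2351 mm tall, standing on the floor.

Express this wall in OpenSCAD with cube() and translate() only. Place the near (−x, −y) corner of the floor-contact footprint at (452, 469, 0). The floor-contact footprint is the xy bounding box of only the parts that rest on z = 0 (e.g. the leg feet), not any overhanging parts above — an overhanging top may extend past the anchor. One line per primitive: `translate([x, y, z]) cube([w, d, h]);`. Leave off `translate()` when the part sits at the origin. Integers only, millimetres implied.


translate([452, 469, 0]) cube([2144, 187, 2351]);


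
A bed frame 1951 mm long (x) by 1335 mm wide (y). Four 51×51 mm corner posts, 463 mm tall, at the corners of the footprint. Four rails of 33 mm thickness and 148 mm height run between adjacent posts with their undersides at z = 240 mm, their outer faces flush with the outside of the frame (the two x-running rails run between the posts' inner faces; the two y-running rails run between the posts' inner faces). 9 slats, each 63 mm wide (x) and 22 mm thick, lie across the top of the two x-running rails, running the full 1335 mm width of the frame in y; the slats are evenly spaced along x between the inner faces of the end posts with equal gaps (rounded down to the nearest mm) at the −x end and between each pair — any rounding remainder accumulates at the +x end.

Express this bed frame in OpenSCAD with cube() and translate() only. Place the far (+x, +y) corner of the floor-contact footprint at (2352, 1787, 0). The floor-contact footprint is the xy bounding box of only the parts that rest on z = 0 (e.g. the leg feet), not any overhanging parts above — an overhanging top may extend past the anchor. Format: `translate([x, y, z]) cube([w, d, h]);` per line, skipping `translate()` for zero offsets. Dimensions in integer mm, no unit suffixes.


translate([401, 452, 0]) cube([51, 51, 463]);
translate([401, 1736, 0]) cube([51, 51, 463]);
translate([2301, 452, 0]) cube([51, 51, 463]);
translate([2301, 1736, 0]) cube([51, 51, 463]);
translate([452, 452, 240]) cube([1849, 33, 148]);
translate([452, 1754, 240]) cube([1849, 33, 148]);
translate([401, 503, 240]) cube([33, 1233, 148]);
translate([2319, 503, 240]) cube([33, 1233, 148]);
translate([580, 452, 388]) cube([63, 1335, 22]);
translate([771, 452, 388]) cube([63, 1335, 22]);
translate([962, 452, 388]) cube([63, 1335, 22]);
translate([1153, 452, 388]) cube([63, 1335, 22]);
translate([1344, 452, 388]) cube([63, 1335, 22]);
translate([1535, 452, 388]) cube([63, 1335, 22]);
translate([1726, 452, 388]) cube([63, 1335, 22]);
translate([1917, 452, 388]) cube([63, 1335, 22]);
translate([2108, 452, 388]) cube([63, 1335, 22]);


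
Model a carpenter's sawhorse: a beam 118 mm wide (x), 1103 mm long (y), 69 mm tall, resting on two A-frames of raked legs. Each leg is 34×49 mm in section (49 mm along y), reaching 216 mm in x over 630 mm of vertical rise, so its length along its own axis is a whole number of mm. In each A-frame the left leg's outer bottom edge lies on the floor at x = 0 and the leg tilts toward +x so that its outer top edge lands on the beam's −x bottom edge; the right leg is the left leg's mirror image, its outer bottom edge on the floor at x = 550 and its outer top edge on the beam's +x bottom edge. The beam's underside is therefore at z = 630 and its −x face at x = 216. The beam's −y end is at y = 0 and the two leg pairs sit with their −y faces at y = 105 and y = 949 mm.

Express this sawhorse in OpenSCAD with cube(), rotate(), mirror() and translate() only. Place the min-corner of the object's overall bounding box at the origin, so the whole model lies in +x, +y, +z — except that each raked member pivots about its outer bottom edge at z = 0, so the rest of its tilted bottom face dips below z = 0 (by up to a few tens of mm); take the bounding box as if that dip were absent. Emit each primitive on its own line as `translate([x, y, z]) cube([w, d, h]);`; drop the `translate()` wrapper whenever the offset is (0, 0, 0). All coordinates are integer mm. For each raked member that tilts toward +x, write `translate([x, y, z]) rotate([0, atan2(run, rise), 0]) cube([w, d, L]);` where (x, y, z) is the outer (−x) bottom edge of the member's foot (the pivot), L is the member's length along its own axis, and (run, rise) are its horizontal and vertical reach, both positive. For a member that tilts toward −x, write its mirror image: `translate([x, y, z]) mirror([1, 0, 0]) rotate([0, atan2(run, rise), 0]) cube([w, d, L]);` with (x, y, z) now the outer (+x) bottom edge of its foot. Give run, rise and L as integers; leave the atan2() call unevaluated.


translate([216, 0, 630]) cube([118, 1103, 69]);
translate([0, 105, 0]) rotate([0, atan2(216, 630), 0]) cube([34, 49, 666]);
translate([550, 105, 0]) mirror([1, 0, 0]) rotate([0, atan2(216, 630), 0]) cube([34, 49, 666]);
translate([0, 949, 0]) rotate([0, atan2(216, 630), 0]) cube([34, 49, 666]);
translate([550, 949, 0]) mirror([1, 0, 0]) rotate([0, atan2(216, 630), 0]) cube([34, 49, 666]);


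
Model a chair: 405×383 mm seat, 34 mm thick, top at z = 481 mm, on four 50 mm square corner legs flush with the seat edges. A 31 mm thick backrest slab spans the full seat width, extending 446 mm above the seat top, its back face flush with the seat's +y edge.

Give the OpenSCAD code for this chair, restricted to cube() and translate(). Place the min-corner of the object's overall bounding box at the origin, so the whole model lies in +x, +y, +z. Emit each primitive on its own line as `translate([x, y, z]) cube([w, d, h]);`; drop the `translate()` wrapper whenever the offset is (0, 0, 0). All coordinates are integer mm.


translate([0, 0, 447]) cube([405, 383, 34]);
cube([50, 50, 447]);
translate([355, 0, 0]) cube([50, 50, 447]);
translate([0, 333, 0]) cube([50, 50, 447]);
translate([355, 333, 0]) cube([50, 50, 447]);
translate([0, 352, 481]) cube([405, 31, 446]);


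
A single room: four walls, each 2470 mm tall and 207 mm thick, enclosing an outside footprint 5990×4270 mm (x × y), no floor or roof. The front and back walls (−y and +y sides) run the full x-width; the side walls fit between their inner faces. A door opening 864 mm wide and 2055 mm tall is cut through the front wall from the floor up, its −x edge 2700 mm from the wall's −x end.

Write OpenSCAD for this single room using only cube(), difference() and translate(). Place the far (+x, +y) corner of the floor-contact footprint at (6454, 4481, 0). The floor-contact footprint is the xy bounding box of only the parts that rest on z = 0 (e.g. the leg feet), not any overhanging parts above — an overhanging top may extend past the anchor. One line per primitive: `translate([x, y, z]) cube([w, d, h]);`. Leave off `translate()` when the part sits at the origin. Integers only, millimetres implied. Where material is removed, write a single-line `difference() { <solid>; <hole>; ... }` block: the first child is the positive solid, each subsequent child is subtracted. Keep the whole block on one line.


difference() { translate([464, 211, 0]) cube([5990, 207, 2470]); translate([3164, 211, 0]) cube([864, 207, 2055]); }
translate([464, 4274, 0]) cube([5990, 207, 2470]);
translate([464, 418, 0]) cube([207, 3856, 2470]);
translate([6247, 418, 0]) cube([207, 3856, 2470]);


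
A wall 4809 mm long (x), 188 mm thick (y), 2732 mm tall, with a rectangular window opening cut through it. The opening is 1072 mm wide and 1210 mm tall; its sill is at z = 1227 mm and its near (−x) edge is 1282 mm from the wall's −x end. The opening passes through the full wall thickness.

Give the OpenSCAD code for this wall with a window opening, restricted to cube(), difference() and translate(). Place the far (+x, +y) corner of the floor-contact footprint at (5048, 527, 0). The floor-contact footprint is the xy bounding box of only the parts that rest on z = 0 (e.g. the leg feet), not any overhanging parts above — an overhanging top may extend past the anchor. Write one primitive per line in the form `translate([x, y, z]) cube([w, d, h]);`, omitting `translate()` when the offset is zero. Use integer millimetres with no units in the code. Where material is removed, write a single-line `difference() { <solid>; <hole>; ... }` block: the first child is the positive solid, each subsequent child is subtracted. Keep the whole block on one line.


difference() { translate([239, 339, 0]) cube([4809, 188, 2732]); translate([1521, 339, 1227]) cube([1072, 188, 1210]); }


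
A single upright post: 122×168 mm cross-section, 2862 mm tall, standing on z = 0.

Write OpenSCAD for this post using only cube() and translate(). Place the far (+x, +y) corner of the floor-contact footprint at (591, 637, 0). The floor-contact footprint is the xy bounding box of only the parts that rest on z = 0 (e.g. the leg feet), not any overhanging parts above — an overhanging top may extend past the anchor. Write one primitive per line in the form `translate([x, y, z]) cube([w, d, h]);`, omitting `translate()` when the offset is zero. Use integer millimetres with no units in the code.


translate([469, 469, 0]) cube([122, 168, 2862]);


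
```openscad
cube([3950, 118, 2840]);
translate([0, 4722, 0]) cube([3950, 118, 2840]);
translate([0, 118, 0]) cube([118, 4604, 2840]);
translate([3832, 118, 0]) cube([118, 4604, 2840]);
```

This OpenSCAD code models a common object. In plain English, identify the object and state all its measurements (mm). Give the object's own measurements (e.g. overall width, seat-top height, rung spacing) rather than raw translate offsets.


The wall frame of a small rectangular building: four walls, each 2840 mm tall and 118 mm thick, enclosing a footprint 3950 mm (x) by 4840 mm (y) outside-to-outside, with no floor or roof. The front and back walls (the −y and +y sides) span the full width; the two side walls fit between them.


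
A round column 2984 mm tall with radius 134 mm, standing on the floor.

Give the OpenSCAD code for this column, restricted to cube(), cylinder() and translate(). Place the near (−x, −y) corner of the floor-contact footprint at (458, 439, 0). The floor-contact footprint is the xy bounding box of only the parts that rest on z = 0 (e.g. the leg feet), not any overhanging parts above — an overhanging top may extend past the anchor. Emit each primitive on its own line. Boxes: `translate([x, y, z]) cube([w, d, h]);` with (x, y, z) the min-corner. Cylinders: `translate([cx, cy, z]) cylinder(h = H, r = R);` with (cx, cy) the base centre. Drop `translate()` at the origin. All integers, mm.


translate([592, 573, 0]) cylinder(h = 2984, r = 134);


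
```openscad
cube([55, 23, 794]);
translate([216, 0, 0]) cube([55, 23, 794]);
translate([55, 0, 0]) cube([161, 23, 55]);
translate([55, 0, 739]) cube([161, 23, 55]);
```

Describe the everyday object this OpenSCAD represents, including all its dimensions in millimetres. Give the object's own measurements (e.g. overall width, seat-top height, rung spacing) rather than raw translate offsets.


A rectangular picture frame lying in the x–z plane (depth along y). The opening is 161 mm wide (x) by 684 mm tall (z), surrounded by a border 55 mm wide on all four sides. The frame is 23 mm deep and is made of two full-height vertical stiles with two horizontal rails fitted between them.


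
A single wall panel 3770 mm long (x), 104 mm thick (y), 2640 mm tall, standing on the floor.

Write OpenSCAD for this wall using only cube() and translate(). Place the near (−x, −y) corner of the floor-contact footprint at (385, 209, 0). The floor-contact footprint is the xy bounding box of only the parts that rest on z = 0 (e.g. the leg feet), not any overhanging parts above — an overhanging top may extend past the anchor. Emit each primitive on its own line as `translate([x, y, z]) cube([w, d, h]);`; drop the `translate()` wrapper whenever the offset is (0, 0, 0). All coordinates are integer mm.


translate([385, 209, 0]) cube([3770, 104, 2640]);


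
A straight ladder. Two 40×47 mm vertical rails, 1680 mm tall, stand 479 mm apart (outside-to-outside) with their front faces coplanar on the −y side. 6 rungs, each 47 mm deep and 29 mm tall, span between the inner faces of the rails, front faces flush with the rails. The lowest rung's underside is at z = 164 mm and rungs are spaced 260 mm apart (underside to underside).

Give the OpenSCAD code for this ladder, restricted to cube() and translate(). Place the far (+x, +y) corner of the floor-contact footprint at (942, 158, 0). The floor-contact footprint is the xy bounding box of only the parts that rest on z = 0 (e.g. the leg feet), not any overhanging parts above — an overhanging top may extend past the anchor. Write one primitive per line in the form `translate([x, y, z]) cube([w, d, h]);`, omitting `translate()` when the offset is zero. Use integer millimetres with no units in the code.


// rung span = 479 - 2*40 = 399
// rung[k] z = 164 + k*260
translate([463, 111, 0]) cube([40, 47, 1680]);
translate([902, 111, 0]) cube([40, 47, 1680]);
translate([503, 111, 164]) cube([399, 47, 29]);
translate([503, 111, 424]) cube([399, 47, 29]);
translate([503, 111, 684]) cube([399, 47, 29]);
translate([503, 111, 944]) cube([399, 47, 29]);
translate([503, 111, 1204]) cube([399, 47, 29]);
translate([503, 111, 1464]) cube([399, 47, 29]);


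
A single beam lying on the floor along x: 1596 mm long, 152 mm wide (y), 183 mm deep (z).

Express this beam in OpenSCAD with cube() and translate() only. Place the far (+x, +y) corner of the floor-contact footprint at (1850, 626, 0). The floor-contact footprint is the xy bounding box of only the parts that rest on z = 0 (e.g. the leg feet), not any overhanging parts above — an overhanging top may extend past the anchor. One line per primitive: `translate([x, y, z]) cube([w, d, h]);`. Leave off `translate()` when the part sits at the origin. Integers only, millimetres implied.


translate([254, 474, 0]) cube([1596, 152, 183]);


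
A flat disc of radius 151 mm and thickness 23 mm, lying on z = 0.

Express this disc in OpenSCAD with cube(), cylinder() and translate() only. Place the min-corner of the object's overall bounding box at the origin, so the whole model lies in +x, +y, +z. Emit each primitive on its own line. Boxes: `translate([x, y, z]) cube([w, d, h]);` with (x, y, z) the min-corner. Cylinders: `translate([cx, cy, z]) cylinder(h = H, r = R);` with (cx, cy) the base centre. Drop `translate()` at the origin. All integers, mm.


translate([151, 151, 0]) cylinder(h = 23, r = 151);


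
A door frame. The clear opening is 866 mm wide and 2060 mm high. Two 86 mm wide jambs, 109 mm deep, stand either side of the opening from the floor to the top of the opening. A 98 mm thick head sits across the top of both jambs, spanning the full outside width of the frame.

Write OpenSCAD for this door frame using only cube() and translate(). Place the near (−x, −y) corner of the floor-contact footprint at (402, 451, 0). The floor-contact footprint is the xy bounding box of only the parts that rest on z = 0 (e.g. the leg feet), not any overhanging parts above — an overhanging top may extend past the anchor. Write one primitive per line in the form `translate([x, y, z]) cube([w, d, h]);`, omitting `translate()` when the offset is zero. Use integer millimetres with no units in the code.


translate([402, 451, 0]) cube([86, 109, 2060]);
translate([1354, 451, 0]) cube([86, 109, 2060]);
translate([402, 451, 2060]) cube([1038, 109, 98]);


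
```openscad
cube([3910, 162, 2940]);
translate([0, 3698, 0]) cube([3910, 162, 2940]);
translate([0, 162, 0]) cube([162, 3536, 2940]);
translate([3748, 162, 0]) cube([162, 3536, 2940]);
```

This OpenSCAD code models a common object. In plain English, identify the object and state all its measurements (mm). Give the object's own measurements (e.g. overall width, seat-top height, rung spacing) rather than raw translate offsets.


The wall frame of a small rectangular building: four walls, each 2940 mm tall and 162 mm thick, enclosing a footprint 3910 mm (x) by 3860 mm (y) outside-to-outside, with no floor or roof. The front and back walls (the −y and +y sides) span the full width; the two side walls fit between them.


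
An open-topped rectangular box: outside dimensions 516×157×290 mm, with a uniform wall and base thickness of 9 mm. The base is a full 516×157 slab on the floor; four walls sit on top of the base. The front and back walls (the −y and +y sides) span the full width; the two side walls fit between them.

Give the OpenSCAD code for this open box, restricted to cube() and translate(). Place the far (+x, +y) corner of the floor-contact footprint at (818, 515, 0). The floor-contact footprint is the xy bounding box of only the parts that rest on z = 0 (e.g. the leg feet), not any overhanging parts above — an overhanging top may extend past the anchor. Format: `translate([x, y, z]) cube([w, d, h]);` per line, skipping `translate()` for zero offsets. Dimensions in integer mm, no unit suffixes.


translate([302, 358, 0]) cube([516, 157, 9]);
translate([302, 358, 9]) cube([516, 9, 281]);
translate([302, 506, 9]) cube([516, 9, 281]);
translate([302, 367, 9]) cube([9, 139, 281]);
translate([809, 367, 9]) cube([9, 139, 281]);


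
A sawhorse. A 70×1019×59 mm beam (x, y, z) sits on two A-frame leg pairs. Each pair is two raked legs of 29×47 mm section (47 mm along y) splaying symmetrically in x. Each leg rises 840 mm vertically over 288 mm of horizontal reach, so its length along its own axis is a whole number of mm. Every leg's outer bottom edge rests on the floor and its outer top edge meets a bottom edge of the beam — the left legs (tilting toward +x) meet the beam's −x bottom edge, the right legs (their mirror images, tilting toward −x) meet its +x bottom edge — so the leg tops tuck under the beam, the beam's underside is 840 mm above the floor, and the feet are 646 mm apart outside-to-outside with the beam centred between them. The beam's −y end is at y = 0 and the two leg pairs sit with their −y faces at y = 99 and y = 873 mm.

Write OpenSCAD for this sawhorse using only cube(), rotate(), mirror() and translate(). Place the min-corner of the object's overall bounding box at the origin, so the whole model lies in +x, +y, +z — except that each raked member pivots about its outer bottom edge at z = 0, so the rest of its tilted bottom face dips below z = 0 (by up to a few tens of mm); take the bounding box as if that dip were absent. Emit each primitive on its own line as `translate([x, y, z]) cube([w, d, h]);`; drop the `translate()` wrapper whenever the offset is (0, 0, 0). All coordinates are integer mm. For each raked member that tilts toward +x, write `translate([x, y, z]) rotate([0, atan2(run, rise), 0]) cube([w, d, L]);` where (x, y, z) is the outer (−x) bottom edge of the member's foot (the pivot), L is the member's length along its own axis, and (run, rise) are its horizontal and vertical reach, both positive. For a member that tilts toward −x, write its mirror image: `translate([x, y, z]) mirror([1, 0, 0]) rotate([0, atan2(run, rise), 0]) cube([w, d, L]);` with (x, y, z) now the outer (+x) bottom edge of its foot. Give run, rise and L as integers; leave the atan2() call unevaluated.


// leg length = √(288² + 840²) = 888
// right-leg outer foot x = 2·288 + 70 = 646
// beam min-corner = (288, 0, 840)
translate([288, 0, 840]) cube([70, 1019, 59]);
translate([0, 99, 0]) rotate([0, atan2(288, 840), 0]) cube([29, 47, 888]);
translate([646, 99, 0]) mirror([1, 0, 0]) rotate([0, atan2(288, 840), 0]) cube([29, 47, 888]);
translate([0, 873, 0]) rotate([0, atan2(288, 840), 0]) cube([29, 47, 888]);
translate([646, 873, 0]) mirror([1, 0, 0]) rotate([0, atan2(288, 840), 0]) cube([29, 47, 888]);


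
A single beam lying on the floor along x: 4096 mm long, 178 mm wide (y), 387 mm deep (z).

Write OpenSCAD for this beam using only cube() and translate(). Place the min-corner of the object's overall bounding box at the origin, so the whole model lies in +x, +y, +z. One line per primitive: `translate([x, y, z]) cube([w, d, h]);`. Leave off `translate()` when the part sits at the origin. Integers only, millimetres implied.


cube([4096, 178, 387]);


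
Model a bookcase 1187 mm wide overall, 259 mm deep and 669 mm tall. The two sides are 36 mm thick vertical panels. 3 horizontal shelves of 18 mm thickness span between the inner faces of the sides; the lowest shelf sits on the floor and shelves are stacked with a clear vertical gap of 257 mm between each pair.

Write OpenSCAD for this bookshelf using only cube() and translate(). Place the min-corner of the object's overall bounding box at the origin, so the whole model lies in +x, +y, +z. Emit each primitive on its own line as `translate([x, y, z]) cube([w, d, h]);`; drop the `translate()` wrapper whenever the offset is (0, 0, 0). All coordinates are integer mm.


cube([36, 259, 669]);
translate([1151, 0, 0]) cube([36, 259, 669]);
translate([36, 0, 0]) cube([1115, 259, 18]);
translate([36, 0, 275]) cube([1115, 259, 18]);
translate([36, 0, 550]) cube([1115, 259, 18]);


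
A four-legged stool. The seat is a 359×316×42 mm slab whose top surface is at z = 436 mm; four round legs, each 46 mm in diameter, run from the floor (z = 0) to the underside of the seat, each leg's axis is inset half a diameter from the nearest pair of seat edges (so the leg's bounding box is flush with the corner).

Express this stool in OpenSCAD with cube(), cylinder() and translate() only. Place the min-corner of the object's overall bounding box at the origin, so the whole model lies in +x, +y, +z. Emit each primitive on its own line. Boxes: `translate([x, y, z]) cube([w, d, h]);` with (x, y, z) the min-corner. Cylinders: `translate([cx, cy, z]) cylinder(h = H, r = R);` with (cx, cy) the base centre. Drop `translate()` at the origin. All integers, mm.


translate([0, 0, 394]) cube([359, 316, 42]);
translate([23, 23, 0]) cylinder(h = 394, r = 23);
translate([336, 23, 0]) cylinder(h = 394, r = 23);
translate([23, 293, 0]) cylinder(h = 394, r = 23);
translate([336, 293, 0]) cylinder(h = 394, r = 23);
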